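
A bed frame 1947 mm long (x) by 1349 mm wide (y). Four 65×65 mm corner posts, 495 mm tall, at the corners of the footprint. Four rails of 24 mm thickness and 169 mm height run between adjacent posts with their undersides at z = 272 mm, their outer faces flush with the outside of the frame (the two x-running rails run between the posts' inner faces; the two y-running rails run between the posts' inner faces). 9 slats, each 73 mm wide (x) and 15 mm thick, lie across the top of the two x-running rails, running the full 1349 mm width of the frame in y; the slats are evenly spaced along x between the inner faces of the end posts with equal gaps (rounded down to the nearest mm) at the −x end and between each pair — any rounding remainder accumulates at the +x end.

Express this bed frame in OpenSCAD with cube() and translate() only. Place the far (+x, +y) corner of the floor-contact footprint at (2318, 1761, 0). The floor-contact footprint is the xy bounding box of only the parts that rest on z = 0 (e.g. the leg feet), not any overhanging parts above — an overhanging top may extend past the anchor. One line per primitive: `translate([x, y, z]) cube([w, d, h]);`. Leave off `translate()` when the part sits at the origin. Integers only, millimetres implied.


// slat z = rail_z + rail_h = 272 + 169 = 441
// slat gap = ⌊(1817 − 9·73) / 10⌋ = 116
translate([371, 412, 0]) cube([65, 65, 495]);
translate([371, 1696, 0]) cube([65, 65, 495]);
translate([2253, 412, 0]) cube([65, 65, 495]);
translate([2253, 1696, 0]) cube([65, 65, 495]);
translate([436, 412, 272]) cube([1817, 24, 169]);
translate([436, 1737, 272]) cube([1817, 24, 169]);
translate([371, 477, 272]) cube([24, 1219, 169]);
translate([2294, 477, 272]) cube([24, 1219, 169]);
translate([552, 412, 441]) cube([73, 1349, 15]);
translate([741, 412, 441]) cube([73, 1349, 15]);
translate([930, 412, 441]) cube([73, 1349, 15]);
translate([1119, 412, 441]) cube([73, 1349, 15]);
translate([1308, 412, 441]) cube([73, 1349, 15]);
translate([1497, 412, 441]) cube([73, 1349, 15]);
translate([1686, 412, 441]) cube([73, 1349, 15]);
translate([1875, 412, 441]) cube([73, 1349, 15]);
translate([2064, 412, 441]) cube([73, 1349, 15]);


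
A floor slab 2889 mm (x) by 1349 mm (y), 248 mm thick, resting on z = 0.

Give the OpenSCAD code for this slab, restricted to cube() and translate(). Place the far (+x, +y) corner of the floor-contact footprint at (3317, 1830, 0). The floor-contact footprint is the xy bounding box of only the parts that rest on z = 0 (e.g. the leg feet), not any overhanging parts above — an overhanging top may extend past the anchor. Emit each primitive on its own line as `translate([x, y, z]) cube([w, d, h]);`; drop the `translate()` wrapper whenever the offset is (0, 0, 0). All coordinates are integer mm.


translate([428, 481, 0]) cube([2889, 1349, 248]);


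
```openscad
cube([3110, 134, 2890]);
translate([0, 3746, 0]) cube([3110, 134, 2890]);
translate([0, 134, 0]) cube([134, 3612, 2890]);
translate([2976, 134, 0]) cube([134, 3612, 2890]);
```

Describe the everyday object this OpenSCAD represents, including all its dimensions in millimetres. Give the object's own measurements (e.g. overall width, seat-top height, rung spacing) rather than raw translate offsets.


The wall frame of a small rectangular building: four walls, each 2890 mm tall and 134 mm thick, enclosing a footprint 3110 mm (x) by 3880 mm (y) outside-to-outside, with no floor or roof. The front and back walls (the −y and +y sides) span the full width; the two side walls fit between them.


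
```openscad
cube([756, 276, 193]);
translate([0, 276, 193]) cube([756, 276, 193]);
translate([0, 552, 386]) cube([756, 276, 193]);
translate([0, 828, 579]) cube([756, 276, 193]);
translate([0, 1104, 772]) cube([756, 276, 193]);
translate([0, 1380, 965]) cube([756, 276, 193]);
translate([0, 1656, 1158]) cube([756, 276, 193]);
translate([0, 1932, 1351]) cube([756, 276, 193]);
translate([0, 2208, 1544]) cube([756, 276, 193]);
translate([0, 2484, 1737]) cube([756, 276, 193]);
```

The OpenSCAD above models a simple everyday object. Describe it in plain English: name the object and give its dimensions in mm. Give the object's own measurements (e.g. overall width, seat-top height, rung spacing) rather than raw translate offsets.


A straight staircase of 10 solid steps. Each step is 756 mm wide (x), 276 mm deep (y, the going) and 193 mm tall (the rise). The first step rests on the floor; each subsequent step sits one going further in +y and one rise higher in +z, directly behind and above the previous step with no overlap.


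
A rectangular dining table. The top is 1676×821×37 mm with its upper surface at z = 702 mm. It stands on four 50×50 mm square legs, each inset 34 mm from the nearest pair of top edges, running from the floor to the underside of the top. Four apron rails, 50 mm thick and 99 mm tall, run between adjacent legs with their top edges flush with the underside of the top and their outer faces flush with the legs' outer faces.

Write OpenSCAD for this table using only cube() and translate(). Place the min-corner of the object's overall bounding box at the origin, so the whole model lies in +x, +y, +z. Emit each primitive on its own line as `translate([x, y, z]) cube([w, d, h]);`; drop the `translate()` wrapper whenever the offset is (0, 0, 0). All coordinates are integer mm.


translate([0, 0, 665]) cube([1676, 821, 37]);
translate([34, 34, 0]) cube([50, 50, 665]);
translate([1592, 34, 0]) cube([50, 50, 665]);
translate([34, 737, 0]) cube([50, 50, 665]);
translate([1592, 737, 0]) cube([50, 50, 665]);
translate([84, 34, 566]) cube([1508, 50, 99]);
translate([84, 737, 566]) cube([1508, 50, 99]);
translate([34, 84, 566]) cube([50, 653, 99]);
translate([1592, 84, 566]) cube([50, 653, 99]);


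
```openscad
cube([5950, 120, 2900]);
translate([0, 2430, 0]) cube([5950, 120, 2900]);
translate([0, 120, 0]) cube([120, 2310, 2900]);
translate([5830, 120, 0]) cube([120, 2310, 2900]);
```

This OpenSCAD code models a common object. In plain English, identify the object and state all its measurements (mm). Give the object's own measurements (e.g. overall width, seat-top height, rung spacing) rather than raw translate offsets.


The wall frame of a small rectangular building: four walls, each 2900 mm tall and 120 mm thick, enclosing a footprint 5950 mm (x) by 2550 mm (y) outside-to-outside, with no floor or roof. The front and back walls (the −y and +y sides) span the full width; the two side walls fit between them.


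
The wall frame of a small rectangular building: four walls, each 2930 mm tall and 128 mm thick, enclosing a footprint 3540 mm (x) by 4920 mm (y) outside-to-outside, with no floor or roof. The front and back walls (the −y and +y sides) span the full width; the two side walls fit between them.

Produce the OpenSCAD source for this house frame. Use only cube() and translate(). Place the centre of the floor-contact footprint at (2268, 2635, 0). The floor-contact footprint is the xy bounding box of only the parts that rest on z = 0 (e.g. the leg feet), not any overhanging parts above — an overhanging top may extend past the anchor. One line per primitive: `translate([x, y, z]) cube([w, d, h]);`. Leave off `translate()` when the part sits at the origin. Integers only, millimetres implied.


translate([498, 175, 0]) cube([3540, 128, 2930]);
translate([498, 4967, 0]) cube([3540, 128, 2930]);
translate([498, 303, 0]) cube([128, 4664, 2930]);
translate([3910, 303, 0]) cube([128, 4664, 2930]);


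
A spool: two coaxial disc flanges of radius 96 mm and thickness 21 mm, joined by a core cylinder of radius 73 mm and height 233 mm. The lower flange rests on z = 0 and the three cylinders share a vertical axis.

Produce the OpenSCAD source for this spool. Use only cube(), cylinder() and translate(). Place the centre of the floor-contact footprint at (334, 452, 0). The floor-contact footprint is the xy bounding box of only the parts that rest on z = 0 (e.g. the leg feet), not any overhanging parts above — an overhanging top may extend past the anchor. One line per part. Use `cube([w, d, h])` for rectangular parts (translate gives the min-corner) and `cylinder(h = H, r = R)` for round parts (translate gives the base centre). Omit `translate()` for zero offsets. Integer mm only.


translate([334, 452, 0]) cylinder(h = 21, r = 96);
translate([334, 452, 21]) cylinder(h = 233, r = 73);
translate([334, 452, 254]) cylinder(h = 21, r = 96);


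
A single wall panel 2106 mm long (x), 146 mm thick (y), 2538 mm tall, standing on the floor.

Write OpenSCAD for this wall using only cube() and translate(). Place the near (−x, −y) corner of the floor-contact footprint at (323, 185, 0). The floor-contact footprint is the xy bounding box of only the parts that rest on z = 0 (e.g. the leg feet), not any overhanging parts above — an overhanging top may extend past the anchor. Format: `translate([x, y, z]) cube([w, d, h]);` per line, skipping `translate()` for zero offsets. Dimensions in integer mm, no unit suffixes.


translate([323, 185, 0]) cube([2106, 146, 2538]);


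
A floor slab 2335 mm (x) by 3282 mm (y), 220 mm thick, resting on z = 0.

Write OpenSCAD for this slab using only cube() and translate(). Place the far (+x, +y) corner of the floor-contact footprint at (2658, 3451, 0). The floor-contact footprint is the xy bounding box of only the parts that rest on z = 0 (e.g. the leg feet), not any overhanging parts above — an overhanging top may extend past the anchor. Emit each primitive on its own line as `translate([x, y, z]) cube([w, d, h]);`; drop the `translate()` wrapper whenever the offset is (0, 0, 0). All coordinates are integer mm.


translate([323, 169, 0]) cube([2335, 3282, 220]);


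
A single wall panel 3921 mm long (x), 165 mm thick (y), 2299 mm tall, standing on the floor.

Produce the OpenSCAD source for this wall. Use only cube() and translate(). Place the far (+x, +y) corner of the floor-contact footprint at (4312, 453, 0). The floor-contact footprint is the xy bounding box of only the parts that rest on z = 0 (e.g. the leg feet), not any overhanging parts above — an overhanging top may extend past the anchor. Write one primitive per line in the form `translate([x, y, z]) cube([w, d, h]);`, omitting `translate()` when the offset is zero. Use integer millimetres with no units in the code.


translate([391, 288, 0]) cube([3921, 165, 2299]);


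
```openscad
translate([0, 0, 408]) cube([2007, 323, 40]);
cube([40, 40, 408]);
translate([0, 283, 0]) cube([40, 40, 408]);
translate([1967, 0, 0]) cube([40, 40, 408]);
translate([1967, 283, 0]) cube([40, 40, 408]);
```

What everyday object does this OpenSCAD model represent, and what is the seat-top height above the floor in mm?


A bench. The seat-top height is 448 mm.

A long slab on four corner posts — a bench. The slab sits at z = 408 with thickness 40, so the top is 408 + 40 = 448 mm.


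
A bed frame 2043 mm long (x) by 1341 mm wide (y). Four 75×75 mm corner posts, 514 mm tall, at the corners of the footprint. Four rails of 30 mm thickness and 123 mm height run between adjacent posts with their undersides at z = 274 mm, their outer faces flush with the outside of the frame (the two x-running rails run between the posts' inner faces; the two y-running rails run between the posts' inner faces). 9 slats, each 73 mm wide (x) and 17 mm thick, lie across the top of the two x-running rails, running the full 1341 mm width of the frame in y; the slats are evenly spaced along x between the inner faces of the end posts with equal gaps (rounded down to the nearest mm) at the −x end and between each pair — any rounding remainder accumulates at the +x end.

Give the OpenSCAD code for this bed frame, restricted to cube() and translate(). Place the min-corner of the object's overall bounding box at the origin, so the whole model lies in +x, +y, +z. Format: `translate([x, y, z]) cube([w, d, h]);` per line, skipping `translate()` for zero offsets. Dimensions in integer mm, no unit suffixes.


cube([75, 75, 514]);
translate([0, 1266, 0]) cube([75, 75, 514]);
translate([1968, 0, 0]) cube([75, 75, 514]);
translate([1968, 1266, 0]) cube([75, 75, 514]);
translate([75, 0, 274]) cube([1893, 30, 123]);
translate([75, 1311, 274]) cube([1893, 30, 123]);
translate([0, 75, 274]) cube([30, 1191, 123]);
translate([2013, 75, 274]) cube([30, 1191, 123]);
translate([198, 0, 397]) cube([73, 1341, 17]);
translate([394, 0, 397]) cube([73, 1341, 17]);
translate([590, 0, 397]) cube([73, 1341, 17]);
translate([786, 0, 397]) cube([73, 1341, 17]);
translate([982, 0, 397]) cube([73, 1341, 17]);
translate([1178, 0, 397]) cube([73, 1341, 17]);
translate([1374, 0, 397]) cube([73, 1341, 17]);
translate([1570, 0, 397]) cube([73, 1341, 17]);
translate([1766, 0, 397]) cube([73, 1341, 17]);


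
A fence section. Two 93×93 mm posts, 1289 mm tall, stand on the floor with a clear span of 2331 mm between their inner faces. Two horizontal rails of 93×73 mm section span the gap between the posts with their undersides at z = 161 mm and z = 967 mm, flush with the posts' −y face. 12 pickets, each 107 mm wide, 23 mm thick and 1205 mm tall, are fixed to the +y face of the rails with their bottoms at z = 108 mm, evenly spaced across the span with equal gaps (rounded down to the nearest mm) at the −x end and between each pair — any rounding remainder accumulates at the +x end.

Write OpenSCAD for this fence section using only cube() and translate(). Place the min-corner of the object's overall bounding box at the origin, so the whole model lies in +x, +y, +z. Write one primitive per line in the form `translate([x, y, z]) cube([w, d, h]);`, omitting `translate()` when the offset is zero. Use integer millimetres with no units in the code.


cube([93, 93, 1289]);
translate([2424, 0, 0]) cube([93, 93, 1289]);
translate([93, 0, 161]) cube([2331, 93, 73]);
translate([93, 0, 967]) cube([2331, 93, 73]);
translate([173, 93, 108]) cube([107, 23, 1205]);
translate([360, 93, 108]) cube([107, 23, 1205]);
translate([547, 93, 108]) cube([107, 23, 1205]);
translate([734, 93, 108]) cube([107, 23, 1205]);
translate([921, 93, 108]) cube([107, 23, 1205]);
translate([1108, 93, 108]) cube([107, 23, 1205]);
translate([1295, 93, 108]) cube([107, 23, 1205]);
translate([1482, 93, 108]) cube([107, 23, 1205]);
translate([1669, 93, 108]) cube([107, 23, 1205]);
translate([1856, 93, 108]) cube([107, 23, 1205]);
translate([2043, 93, 108]) cube([107, 23, 1205]);
translate([2230, 93, 108]) cube([107, 23, 1205]);


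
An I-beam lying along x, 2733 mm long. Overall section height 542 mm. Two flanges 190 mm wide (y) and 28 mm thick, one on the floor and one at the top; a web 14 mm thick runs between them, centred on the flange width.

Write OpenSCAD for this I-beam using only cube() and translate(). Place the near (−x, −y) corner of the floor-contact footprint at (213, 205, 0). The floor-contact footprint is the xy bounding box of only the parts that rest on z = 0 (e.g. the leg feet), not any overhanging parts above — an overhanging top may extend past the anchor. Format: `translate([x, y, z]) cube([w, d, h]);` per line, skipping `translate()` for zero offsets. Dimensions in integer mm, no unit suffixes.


translate([213, 205, 0]) cube([2733, 190, 28]);
translate([213, 293, 28]) cube([2733, 14, 486]);
translate([213, 205, 514]) cube([2733, 190, 28]);


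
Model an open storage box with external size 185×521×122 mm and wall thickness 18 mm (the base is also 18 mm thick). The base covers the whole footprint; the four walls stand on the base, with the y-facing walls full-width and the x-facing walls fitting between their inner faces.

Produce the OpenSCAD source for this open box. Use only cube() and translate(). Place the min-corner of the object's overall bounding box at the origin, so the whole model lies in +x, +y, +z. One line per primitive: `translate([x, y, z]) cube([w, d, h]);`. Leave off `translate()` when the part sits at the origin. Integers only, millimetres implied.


cube([185, 521, 18]);
translate([0, 0, 18]) cube([185, 18, 104]);
translate([0, 503, 18]) cube([185, 18, 104]);
translate([0, 18, 18]) cube([18, 485, 104]);
translate([167, 18, 18]) cube([18, 485, 104]);


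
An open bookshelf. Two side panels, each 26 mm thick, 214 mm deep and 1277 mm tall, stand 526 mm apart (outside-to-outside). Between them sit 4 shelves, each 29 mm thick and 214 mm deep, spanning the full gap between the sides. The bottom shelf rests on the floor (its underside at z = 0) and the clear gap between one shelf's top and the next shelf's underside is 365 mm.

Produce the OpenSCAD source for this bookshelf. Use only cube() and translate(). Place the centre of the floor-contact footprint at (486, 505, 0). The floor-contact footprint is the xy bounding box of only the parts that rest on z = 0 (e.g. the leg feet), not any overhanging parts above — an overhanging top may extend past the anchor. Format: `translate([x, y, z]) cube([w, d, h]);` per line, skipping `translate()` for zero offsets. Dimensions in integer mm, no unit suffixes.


translate([223, 398, 0]) cube([26, 214, 1277]);
translate([723, 398, 0]) cube([26, 214, 1277]);
translate([249, 398, 0]) cube([474, 214, 29]);
translate([249, 398, 394]) cube([474, 214, 29]);
translate([249, 398, 788]) cube([474, 214, 29]);
translate([249, 398, 1182]) cube([474, 214, 29]);


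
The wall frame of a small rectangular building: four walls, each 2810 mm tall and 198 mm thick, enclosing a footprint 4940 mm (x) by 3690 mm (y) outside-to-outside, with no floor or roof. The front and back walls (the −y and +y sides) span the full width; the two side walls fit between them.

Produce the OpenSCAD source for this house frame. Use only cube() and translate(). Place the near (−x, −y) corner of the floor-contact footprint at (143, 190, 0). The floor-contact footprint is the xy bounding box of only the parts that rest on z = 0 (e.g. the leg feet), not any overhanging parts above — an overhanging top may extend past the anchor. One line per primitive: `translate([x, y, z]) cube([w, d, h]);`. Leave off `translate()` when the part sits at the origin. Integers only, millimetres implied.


translate([143, 190, 0]) cube([4940, 198, 2810]);
translate([143, 3682, 0]) cube([4940, 198, 2810]);
translate([143, 388, 0]) cube([198, 3294, 2810]);
translate([4885, 388, 0]) cube([198, 3294, 2810]);


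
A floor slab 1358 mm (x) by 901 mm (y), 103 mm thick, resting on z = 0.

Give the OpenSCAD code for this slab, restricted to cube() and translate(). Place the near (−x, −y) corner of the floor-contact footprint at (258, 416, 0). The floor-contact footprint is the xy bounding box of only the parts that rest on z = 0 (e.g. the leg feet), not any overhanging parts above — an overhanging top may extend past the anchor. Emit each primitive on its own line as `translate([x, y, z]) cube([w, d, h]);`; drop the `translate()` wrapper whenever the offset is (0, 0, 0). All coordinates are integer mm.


translate([258, 416, 0]) cube([1358, 901, 103]);


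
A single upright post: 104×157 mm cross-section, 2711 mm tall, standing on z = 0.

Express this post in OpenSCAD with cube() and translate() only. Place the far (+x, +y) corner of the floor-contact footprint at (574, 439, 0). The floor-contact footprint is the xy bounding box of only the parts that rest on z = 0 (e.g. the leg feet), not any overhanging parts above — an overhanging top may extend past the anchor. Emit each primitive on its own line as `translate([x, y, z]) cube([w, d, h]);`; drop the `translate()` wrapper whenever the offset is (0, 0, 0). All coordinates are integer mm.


translate([470, 282, 0]) cube([104, 157, 2711]);


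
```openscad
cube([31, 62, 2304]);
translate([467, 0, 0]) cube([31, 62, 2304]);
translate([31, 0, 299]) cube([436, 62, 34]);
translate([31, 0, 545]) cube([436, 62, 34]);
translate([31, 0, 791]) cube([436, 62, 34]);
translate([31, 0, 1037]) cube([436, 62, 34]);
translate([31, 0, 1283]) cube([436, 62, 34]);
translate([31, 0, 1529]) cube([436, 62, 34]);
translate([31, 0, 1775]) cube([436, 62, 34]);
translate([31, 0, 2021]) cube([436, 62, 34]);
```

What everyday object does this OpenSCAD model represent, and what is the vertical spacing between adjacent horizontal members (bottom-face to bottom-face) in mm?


A ladder. The rung spacing is 246 mm.

Two tall 31×62 posts with 8 short bars between them — a ladder. Adjacent rungs sit at z = 299 and z = 545, so the spacing is 545 − 299 = 246 mm.


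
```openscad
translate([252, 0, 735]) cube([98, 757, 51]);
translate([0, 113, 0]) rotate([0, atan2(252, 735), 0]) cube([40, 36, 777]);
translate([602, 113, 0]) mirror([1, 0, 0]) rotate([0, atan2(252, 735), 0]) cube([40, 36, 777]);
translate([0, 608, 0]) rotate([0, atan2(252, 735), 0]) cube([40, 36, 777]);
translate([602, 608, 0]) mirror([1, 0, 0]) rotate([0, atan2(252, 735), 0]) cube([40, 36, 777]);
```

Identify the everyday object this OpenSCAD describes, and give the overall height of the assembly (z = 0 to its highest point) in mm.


A sawhorse. The overall height is 786 mm.

A beam across two mirrored pairs of raked legs — a sawhorse. The beam's underside is at z = 735 (matching the legs' vertical rise in atan2(252, 735)) and the beam is 51 mm tall, so its top is at 735 + 51 = 786 mm. The raked legs top out at the beam's underside, so that is the highest point.


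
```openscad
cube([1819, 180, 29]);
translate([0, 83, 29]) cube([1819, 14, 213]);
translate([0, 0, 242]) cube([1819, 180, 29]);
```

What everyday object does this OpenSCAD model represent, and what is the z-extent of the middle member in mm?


An I-beam. The web height is 213 mm.

Two wide flanges with a thin centred web — an I-beam. Overall 271 mm minus two 29 mm flanges gives a web of 271 − 2·29 = 213 mm.


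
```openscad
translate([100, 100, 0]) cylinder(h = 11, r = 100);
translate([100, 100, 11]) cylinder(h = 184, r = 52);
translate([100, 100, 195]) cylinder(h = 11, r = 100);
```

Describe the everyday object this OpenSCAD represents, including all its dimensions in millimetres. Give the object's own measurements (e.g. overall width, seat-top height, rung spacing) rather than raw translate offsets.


A spool: two coaxial disc flanges of radius 100 mm and thickness 11 mm, joined by a core cylinder of radius 52 mm and height 184 mm. The lower flange rests on z = 0 and the three cylinders share a vertical axis.


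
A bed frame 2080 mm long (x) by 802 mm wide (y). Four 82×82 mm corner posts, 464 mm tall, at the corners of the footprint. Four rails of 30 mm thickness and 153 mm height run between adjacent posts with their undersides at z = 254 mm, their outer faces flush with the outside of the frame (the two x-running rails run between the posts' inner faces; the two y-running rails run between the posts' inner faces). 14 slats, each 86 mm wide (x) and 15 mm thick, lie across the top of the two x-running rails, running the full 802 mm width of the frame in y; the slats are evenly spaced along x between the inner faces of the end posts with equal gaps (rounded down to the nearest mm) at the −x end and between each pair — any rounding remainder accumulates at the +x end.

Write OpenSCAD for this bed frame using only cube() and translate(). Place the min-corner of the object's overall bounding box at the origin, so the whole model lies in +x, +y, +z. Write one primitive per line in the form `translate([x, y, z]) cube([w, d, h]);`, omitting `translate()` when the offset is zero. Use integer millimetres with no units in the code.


cube([82, 82, 464]);
translate([0, 720, 0]) cube([82, 82, 464]);
translate([1998, 0, 0]) cube([82, 82, 464]);
translate([1998, 720, 0]) cube([82, 82, 464]);
translate([82, 0, 254]) cube([1916, 30, 153]);
translate([82, 772, 254]) cube([1916, 30, 153]);
translate([0, 82, 254]) cube([30, 638, 153]);
translate([2050, 82, 254]) cube([30, 638, 153]);
translate([129, 0, 407]) cube([86, 802, 15]);
translate([262, 0, 407]) cube([86, 802, 15]);
translate([395, 0, 407]) cube([86, 802, 15]);
translate([528, 0, 407]) cube([86, 802, 15]);
translate([661, 0, 407]) cube([86, 802, 15]);
translate([794, 0, 407]) cube([86, 802, 15]);
translate([927, 0, 407]) cube([86, 802, 15]);
translate([1060, 0, 407]) cube([86, 802, 15]);
translate([1193, 0, 407]) cube([86, 802, 15]);
translate([1326, 0, 407]) cube([86, 802, 15]);
translate([1459, 0, 407]) cube([86, 802, 15]);
translate([1592, 0, 407]) cube([86, 802, 15]);
translate([1725, 0, 407]) cube([86, 802, 15]);
translate([1858, 0, 407]) cube([86, 802, 15]);


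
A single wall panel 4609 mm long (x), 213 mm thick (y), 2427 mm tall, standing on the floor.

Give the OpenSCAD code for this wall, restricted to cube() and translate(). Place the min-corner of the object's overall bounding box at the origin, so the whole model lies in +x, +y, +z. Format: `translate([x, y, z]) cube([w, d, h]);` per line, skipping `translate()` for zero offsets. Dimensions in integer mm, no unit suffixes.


cube([4609, 213, 2427]);


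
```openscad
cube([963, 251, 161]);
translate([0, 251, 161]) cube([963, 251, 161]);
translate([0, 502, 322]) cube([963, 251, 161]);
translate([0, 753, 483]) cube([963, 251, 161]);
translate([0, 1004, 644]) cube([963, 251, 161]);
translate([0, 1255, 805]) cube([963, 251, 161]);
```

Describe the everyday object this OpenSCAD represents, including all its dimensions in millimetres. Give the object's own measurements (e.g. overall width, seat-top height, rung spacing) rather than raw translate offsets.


A straight staircase of 6 solid steps. Each step is 963 mm wide (x), 251 mm deep (y, the going) and 161 mm tall (the rise). The first step rests on the floor; each subsequent step sits one going further in +y and one rise higher in +z, directly behind and above the previous step with no overlap.


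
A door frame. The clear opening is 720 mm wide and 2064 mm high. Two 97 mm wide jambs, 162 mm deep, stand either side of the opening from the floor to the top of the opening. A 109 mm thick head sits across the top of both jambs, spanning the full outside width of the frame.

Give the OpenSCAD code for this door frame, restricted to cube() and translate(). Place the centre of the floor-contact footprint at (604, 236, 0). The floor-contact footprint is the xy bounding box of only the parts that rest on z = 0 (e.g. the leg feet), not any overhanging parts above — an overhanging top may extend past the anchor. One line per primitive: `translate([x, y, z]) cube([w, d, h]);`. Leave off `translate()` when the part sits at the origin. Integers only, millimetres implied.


translate([147, 155, 0]) cube([97, 162, 2064]);
translate([964, 155, 0]) cube([97, 162, 2064]);
translate([147, 155, 2064]) cube([914, 162, 109]);


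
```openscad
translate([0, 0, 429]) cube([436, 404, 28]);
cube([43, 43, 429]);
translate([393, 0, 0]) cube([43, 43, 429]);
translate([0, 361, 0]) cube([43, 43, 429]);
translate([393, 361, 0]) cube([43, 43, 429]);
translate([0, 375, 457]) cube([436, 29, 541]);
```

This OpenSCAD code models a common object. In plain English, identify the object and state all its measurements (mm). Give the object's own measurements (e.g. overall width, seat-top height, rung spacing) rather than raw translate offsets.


A chair. The seat is a 436×404×28 mm slab with its top at z = 457 mm, on four 43×43 mm corner legs (flush with the seat edges, standing on z = 0). A flat backrest 29 mm thick, 541 mm tall, spans the full seat width and rises from the seat top along its +y edge, rear face flush with the rear of the seat.


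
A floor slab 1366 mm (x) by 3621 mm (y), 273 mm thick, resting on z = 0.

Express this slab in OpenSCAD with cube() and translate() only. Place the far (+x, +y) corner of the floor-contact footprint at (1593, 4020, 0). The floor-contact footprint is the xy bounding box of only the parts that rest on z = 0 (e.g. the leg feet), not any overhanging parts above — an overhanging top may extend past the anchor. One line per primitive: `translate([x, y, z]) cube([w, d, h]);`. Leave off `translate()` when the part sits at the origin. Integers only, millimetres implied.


translate([227, 399, 0]) cube([1366, 3621, 273]);


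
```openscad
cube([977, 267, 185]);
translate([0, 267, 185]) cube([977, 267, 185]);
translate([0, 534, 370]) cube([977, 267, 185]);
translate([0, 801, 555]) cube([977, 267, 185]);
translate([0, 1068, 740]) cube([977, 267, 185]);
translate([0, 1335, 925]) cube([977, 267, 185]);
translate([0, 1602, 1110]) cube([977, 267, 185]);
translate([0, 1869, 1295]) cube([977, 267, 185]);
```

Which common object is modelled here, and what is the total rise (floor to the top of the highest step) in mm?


A staircase. The total rise is 1480 mm.

8 identical blocks, each offset up and back from the previous — a staircase. Each step is 185 mm tall and there are 8 of them, so the total rise is 8 × 185 = 1480 mm.


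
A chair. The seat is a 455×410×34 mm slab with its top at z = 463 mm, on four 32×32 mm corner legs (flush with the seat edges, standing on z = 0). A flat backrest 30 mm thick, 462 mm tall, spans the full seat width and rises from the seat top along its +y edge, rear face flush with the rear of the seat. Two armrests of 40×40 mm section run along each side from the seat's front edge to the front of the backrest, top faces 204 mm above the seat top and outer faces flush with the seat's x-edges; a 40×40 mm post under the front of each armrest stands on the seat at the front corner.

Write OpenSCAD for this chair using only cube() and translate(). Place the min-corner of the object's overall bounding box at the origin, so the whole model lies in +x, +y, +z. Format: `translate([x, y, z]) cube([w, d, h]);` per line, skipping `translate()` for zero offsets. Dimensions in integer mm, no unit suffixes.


// leg_h = 463 - 34 = 429
// arm post h = 204 - 40 = 164
translate([0, 0, 429]) cube([455, 410, 34]);
cube([32, 32, 429]);
translate([423, 0, 0]) cube([32, 32, 429]);
translate([0, 378, 0]) cube([32, 32, 429]);
translate([423, 378, 0]) cube([32, 32, 429]);
translate([0, 380, 463]) cube([455, 30, 462]);
translate([0, 0, 627]) cube([40, 380, 40]);
translate([415, 0, 627]) cube([40, 380, 40]);
translate([0, 0, 463]) cube([40, 40, 164]);
translate([415, 0, 463]) cube([40, 40, 164]);


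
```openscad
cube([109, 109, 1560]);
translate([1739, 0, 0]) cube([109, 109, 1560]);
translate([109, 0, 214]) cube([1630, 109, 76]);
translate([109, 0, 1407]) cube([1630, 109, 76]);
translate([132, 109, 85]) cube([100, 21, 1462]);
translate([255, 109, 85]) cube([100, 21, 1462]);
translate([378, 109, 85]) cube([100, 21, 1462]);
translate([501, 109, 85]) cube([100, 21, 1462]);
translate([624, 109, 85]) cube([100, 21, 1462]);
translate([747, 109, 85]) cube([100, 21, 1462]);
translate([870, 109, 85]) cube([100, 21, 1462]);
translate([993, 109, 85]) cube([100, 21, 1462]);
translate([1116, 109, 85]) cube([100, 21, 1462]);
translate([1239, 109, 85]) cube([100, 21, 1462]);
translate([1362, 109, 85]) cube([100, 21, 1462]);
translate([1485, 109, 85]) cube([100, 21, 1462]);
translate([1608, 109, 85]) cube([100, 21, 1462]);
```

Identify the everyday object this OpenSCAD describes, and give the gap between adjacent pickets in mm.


A fence section. The picket gap is 23 mm.

Two posts, two rails, 13 pickets — a fence section. Span 1630 mm holds 13 pickets of 100 mm with 14 equal gaps: ⌊(1630 − 13·100) / 14⌋ = 23 mm.


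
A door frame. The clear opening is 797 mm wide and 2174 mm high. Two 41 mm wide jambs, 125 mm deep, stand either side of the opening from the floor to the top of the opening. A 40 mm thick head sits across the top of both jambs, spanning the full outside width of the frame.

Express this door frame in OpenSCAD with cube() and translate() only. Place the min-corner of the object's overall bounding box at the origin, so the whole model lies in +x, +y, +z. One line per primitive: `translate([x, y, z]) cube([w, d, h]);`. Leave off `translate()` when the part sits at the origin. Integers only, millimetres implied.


cube([41, 125, 2174]);
translate([838, 0, 0]) cube([41, 125, 2174]);
translate([0, 0, 2174]) cube([879, 125, 40]);


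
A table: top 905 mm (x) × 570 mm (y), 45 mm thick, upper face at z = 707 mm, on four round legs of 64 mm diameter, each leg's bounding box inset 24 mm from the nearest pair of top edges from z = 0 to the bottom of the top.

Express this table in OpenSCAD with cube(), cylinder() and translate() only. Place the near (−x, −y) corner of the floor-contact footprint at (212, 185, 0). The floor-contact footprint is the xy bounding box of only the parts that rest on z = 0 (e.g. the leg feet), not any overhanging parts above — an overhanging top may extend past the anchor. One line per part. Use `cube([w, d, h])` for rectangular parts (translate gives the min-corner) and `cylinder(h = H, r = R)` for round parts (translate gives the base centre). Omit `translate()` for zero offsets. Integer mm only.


// leg_h = 707 - 45 = 662
translate([188, 161, 662]) cube([905, 570, 45]);
translate([244, 217, 0]) cylinder(h = 662, r = 32);
translate([1037, 217, 0]) cylinder(h = 662, r = 32);
translate([244, 675, 0]) cylinder(h = 662, r = 32);
translate([1037, 675, 0]) cylinder(h = 662, r = 32);


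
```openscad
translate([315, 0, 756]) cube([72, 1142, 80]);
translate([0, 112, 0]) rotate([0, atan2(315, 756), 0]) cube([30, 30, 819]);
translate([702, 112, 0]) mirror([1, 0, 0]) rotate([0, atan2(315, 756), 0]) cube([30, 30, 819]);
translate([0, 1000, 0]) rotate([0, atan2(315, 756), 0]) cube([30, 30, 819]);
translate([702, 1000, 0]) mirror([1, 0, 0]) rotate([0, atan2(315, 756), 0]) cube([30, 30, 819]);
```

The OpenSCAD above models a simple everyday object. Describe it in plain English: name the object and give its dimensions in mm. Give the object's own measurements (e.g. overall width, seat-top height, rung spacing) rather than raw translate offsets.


A sawhorse. A 72×1142×80 mm beam (x, y, z) sits on two A-frame leg pairs. Each pair is two raked legs of 30×30 mm section (30 mm along y) splaying symmetrically in x. Each leg rises 756 mm vertically over 315 mm of horizontal reach and is 819 mm long along its own axis. Every leg's outer bottom edge rests on the floor and its outer top edge meets a bottom edge of the beam — the left legs (tilting toward +x) meet the beam's −x bottom edge, the right legs (their mirror images, tilting toward −x) meet its +x bottom edge — so the leg tops tuck under the beam, the beam's underside is 756 mm above the floor, and the feet are 702 mm apart outside-to-outside with the beam centred between them. The two leg pairs are set in 112 mm from either end of the beam.


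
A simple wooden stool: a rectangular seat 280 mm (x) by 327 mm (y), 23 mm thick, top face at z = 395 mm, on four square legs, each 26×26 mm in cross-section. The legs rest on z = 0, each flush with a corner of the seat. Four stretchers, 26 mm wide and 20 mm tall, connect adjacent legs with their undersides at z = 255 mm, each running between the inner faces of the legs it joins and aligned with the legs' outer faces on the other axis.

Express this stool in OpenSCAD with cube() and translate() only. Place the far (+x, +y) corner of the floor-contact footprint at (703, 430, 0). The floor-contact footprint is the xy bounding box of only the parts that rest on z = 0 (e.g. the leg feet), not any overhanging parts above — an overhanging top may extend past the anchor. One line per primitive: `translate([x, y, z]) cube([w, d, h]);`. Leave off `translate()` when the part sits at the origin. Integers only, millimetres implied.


// leg_h = 395 - 23 = 372
// stretcher span = 280 - 2*26 = 228
translate([423, 103, 372]) cube([280, 327, 23]);
translate([423, 103, 0]) cube([26, 26, 372]);
translate([677, 103, 0]) cube([26, 26, 372]);
translate([423, 404, 0]) cube([26, 26, 372]);
translate([677, 404, 0]) cube([26, 26, 372]);
translate([449, 103, 255]) cube([228, 26, 20]);
translate([449, 404, 255]) cube([228, 26, 20]);
translate([423, 129, 255]) cube([26, 275, 20]);
translate([677, 129, 255]) cube([26, 275, 20]);


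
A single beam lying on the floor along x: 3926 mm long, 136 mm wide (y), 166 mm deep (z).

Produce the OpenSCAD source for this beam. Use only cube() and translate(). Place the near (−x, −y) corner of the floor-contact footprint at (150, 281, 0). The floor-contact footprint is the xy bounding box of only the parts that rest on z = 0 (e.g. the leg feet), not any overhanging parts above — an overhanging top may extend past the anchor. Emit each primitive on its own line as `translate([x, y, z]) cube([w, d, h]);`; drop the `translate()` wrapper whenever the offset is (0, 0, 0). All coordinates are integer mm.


translate([150, 281, 0]) cube([3926, 136, 166]);


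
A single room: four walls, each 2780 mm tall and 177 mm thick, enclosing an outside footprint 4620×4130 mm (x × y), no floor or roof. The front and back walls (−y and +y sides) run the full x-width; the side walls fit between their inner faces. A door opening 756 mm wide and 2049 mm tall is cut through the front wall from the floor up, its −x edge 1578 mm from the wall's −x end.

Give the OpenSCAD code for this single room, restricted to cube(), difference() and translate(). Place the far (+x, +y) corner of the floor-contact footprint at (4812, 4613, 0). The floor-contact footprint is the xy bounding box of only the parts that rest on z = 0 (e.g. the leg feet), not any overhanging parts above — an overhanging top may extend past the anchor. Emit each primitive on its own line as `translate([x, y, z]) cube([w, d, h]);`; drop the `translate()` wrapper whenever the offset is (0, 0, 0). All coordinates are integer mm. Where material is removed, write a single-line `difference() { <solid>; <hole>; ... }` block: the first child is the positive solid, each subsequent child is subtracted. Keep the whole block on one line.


difference() { translate([192, 483, 0]) cube([4620, 177, 2780]); translate([1770, 483, 0]) cube([756, 177, 2049]); }
translate([192, 4436, 0]) cube([4620, 177, 2780]);
translate([192, 660, 0]) cube([177, 3776, 2780]);
translate([4635, 660, 0]) cube([177, 3776, 2780]);


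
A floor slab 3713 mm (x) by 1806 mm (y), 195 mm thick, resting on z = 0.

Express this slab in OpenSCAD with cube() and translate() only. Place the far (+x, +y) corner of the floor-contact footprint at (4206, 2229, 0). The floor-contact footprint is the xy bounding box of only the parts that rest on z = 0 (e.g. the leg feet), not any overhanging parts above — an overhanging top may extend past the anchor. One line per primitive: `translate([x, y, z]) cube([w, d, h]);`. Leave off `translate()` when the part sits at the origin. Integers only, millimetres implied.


translate([493, 423, 0]) cube([3713, 1806, 195]);


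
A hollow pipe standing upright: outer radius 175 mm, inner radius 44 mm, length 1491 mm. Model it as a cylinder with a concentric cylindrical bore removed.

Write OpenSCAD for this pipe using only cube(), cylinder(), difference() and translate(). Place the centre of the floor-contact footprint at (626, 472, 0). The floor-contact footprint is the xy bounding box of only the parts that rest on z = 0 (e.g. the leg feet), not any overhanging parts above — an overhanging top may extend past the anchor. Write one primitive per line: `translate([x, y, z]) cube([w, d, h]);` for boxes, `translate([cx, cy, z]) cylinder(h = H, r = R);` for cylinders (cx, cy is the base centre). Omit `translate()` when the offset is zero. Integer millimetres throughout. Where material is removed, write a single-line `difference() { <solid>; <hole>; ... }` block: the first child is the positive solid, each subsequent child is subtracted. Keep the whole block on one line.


difference() { translate([626, 472, 0]) cylinder(h = 1491, r = 175); translate([626, 472, 0]) cylinder(h = 1491, r = 44); }


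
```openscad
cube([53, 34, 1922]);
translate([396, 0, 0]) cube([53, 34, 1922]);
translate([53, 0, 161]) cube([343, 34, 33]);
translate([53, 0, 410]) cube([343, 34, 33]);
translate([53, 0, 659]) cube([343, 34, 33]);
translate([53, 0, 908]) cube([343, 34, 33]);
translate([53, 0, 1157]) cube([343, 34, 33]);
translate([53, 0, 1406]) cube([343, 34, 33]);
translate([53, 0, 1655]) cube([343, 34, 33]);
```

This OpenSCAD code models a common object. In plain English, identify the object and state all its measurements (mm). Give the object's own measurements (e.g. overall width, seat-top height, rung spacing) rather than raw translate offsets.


A straight ladder. Two 53×34 mm vertical rails, 1922 mm tall, stand 449 mm apart (outside-to-outside) with their front faces coplanar on the −y side. 7 rungs, each 34 mm deep and 33 mm tall, span between the inner faces of the rails, front faces flush with the rails. The lowest rung's underside is at z = 161 mm and rungs are spaced 249 mm apart (underside to underside).
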